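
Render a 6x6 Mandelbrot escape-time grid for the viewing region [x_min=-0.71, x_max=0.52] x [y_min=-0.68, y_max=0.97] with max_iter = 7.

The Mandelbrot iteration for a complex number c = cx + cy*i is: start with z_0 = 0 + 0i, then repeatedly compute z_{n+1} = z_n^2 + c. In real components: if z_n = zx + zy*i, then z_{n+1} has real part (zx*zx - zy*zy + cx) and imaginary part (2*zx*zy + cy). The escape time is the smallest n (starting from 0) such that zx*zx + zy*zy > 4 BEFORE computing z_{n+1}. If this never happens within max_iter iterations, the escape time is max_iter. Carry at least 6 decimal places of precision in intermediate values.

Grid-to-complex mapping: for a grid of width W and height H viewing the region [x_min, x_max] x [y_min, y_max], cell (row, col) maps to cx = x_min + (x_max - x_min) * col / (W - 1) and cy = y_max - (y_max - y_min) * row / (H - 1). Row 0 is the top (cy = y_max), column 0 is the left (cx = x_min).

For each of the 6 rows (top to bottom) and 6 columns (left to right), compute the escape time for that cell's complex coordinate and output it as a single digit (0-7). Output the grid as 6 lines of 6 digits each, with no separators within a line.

Answer: 447643
677774
777775
777775
777775
577773

Derivation:
(row=0, col=0): c = -0.7100 + 0.9700i → escape time 4
(row=0, col=1): c = -0.4640 + 0.9700i → escape time 4
(row=0, col=2): c = -0.2180 + 0.9700i → escape time 7
(row=0, col=3): c = 0.0280 + 0.9700i → escape time 6
(row=0, col=4): c = 0.2740 + 0.9700i → escape time 4
(row=0, col=5): c = 0.5200 + 0.9700i → escape time 3
(row=1, col=0): c = -0.7100 + 0.6400i → escape time 6
(row=1, col=1): c = -0.4640 + 0.6400i → escape time 7
(row=1, col=2): c = -0.2180 + 0.6400i → escape time 7
(row=1, col=3): c = 0.0280 + 0.6400i → escape time 7
(row=1, col=4): c = 0.2740 + 0.6400i → escape time 7
(row=1, col=5): c = 0.5200 + 0.6400i → escape time 4
(row=2, col=0): c = -0.7100 + 0.3100i → escape time 7
(row=2, col=1): c = -0.4640 + 0.3100i → escape time 7
(row=2, col=2): c = -0.2180 + 0.3100i → escape time 7
(row=2, col=3): c = 0.0280 + 0.3100i → escape time 7
(row=2, col=4): c = 0.2740 + 0.3100i → escape time 7
(row=2, col=5): c = 0.5200 + 0.3100i → escape time 5
(row=3, col=0): c = -0.7100 + -0.0200i → escape time 7
(row=3, col=1): c = -0.4640 + -0.0200i → escape time 7
(row=3, col=2): c = -0.2180 + -0.0200i → escape time 7
(row=3, col=3): c = 0.0280 + -0.0200i → escape time 7
(row=3, col=4): c = 0.2740 + -0.0200i → escape time 7
(row=3, col=5): c = 0.5200 + -0.0200i → escape time 5
(row=4, col=0): c = -0.7100 + -0.3500i → escape time 7
(row=4, col=1): c = -0.4640 + -0.3500i → escape time 7
(row=4, col=2): c = -0.2180 + -0.3500i → escape time 7
(row=4, col=3): c = 0.0280 + -0.3500i → escape time 7
(row=4, col=4): c = 0.2740 + -0.3500i → escape time 7
(row=4, col=5): c = 0.5200 + -0.3500i → escape time 5
(row=5, col=0): c = -0.7100 + -0.6800i → escape time 5
(row=5, col=1): c = -0.4640 + -0.6800i → escape time 7
(row=5, col=2): c = -0.2180 + -0.6800i → escape time 7
(row=5, col=3): c = 0.0280 + -0.6800i → escape time 7
(row=5, col=4): c = 0.2740 + -0.6800i → escape time 7
(row=5, col=5): c = 0.5200 + -0.6800i → escape time 3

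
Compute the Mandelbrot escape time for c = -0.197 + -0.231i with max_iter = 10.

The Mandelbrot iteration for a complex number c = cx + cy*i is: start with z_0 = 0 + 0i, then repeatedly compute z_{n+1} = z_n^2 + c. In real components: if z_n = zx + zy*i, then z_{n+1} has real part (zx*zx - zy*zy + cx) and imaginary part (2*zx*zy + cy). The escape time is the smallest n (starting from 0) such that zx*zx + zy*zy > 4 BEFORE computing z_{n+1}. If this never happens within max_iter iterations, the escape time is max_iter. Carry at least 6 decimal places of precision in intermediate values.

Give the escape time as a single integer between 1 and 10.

Answer: 10

Derivation:
z_0 = 0 + 0i, c = -0.1970 + -0.2310i
Iter 1: z = -0.1970 + -0.2310i, |z|^2 = 0.0922
Iter 2: z = -0.2116 + -0.1400i, |z|^2 = 0.0644
Iter 3: z = -0.1718 + -0.1718i, |z|^2 = 0.0590
Iter 4: z = -0.1970 + -0.1720i, |z|^2 = 0.0684
Iter 5: z = -0.1878 + -0.1633i, |z|^2 = 0.0619
Iter 6: z = -0.1884 + -0.1697i, |z|^2 = 0.0643
Iter 7: z = -0.1903 + -0.1671i, |z|^2 = 0.0641
Iter 8: z = -0.1887 + -0.1674i, |z|^2 = 0.0636
Iter 9: z = -0.1894 + -0.1678i, |z|^2 = 0.0640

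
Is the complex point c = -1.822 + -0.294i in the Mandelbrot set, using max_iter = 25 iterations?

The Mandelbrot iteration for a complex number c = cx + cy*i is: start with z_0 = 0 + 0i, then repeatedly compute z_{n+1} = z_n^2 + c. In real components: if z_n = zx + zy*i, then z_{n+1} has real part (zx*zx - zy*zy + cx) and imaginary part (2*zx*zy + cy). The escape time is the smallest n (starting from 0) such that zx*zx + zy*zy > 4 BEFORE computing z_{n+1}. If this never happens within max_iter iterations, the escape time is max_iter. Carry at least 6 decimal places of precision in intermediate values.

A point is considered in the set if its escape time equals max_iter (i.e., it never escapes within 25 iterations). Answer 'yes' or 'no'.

Answer: no

Derivation:
z_0 = 0 + 0i, c = -1.8220 + -0.2940i
Iter 1: z = -1.8220 + -0.2940i, |z|^2 = 3.4061
Iter 2: z = 1.4112 + 0.7773i, |z|^2 = 2.5959
Iter 3: z = -0.4346 + 1.9000i, |z|^2 = 3.7990
Iter 4: z = -5.2432 + -1.9456i, |z|^2 = 31.2766
Escaped at iteration 4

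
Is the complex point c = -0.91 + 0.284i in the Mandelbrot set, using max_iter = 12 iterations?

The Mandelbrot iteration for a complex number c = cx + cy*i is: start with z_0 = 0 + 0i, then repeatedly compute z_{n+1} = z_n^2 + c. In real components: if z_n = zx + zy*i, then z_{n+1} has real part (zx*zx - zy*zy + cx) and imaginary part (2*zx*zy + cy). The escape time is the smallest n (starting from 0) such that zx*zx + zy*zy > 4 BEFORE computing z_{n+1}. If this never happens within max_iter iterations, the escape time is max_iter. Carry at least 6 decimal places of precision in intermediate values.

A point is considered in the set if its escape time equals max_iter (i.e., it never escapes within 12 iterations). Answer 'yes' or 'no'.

z_0 = 0 + 0i, c = -0.9100 + 0.2840i
Iter 1: z = -0.9100 + 0.2840i, |z|^2 = 0.9088
Iter 2: z = -0.1626 + -0.2329i, |z|^2 = 0.0807
Iter 3: z = -0.9378 + 0.3597i, |z|^2 = 1.0089
Iter 4: z = -0.1599 + -0.3907i, |z|^2 = 0.1782
Iter 5: z = -1.0371 + 0.4089i, |z|^2 = 1.2427
Iter 6: z = -0.0017 + -0.5642i, |z|^2 = 0.3183
Iter 7: z = -1.2283 + 0.2860i, |z|^2 = 1.5906
Iter 8: z = 0.5170 + -0.4185i, |z|^2 = 0.4424
Iter 9: z = -0.8179 + -0.1487i, |z|^2 = 0.6910
Iter 10: z = -0.2632 + 0.5273i, |z|^2 = 0.3473
Iter 11: z = -1.1188 + 0.0064i, |z|^2 = 1.2516
Did not escape in 12 iterations → in set

Answer: yes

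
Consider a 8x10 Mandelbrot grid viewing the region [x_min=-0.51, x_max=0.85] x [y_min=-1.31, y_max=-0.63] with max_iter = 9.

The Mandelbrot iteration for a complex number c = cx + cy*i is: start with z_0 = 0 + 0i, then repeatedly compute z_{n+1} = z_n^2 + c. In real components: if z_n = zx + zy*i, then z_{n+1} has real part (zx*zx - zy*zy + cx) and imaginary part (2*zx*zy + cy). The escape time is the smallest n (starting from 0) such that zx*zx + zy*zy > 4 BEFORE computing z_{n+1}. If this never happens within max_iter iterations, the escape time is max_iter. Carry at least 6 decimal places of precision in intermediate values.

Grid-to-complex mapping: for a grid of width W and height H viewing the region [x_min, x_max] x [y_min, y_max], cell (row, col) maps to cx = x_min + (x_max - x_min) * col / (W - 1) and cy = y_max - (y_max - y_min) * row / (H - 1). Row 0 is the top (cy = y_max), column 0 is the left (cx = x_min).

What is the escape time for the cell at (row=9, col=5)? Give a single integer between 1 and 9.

z_0 = 0 + 0i, c = 0.4614 + -1.3100i
Iter 1: z = 0.4614 + -1.3100i, |z|^2 = 1.9290
Iter 2: z = -1.0418 + -2.5189i, |z|^2 = 7.4303
Escaped at iteration 2

Answer: 2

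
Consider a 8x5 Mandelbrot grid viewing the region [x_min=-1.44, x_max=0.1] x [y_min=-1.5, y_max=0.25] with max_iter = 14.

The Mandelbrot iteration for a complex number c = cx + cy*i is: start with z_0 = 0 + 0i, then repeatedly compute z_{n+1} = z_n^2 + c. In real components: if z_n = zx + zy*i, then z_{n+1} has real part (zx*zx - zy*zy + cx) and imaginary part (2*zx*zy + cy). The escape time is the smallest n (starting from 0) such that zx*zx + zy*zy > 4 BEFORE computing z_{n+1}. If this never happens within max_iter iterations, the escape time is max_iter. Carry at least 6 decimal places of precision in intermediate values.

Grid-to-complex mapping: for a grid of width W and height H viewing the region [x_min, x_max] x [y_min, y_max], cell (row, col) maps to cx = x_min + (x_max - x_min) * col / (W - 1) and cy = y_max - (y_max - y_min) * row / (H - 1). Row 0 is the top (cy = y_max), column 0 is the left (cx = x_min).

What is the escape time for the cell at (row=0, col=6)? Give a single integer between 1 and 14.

Answer: 14

Derivation:
z_0 = 0 + 0i, c = -0.1200 + 0.2500i
Iter 1: z = -0.1200 + 0.2500i, |z|^2 = 0.0769
Iter 2: z = -0.1681 + 0.1900i, |z|^2 = 0.0644
Iter 3: z = -0.1278 + 0.1861i, |z|^2 = 0.0510
Iter 4: z = -0.1383 + 0.2024i, |z|^2 = 0.0601
Iter 5: z = -0.1418 + 0.1940i, |z|^2 = 0.0578
Iter 6: z = -0.1375 + 0.1950i, |z|^2 = 0.0569
Iter 7: z = -0.1391 + 0.1964i, |z|^2 = 0.0579
Iter 8: z = -0.1392 + 0.1954i, |z|^2 = 0.0576
Iter 9: z = -0.1388 + 0.1956i, |z|^2 = 0.0575
Iter 10: z = -0.1390 + 0.1957i, |z|^2 = 0.0576
Iter 11: z = -0.1390 + 0.1956i, |z|^2 = 0.0576
Iter 12: z = -0.1389 + 0.1956i, |z|^2 = 0.0576
Iter 13: z = -0.1390 + 0.1956i, |z|^2 = 0.0576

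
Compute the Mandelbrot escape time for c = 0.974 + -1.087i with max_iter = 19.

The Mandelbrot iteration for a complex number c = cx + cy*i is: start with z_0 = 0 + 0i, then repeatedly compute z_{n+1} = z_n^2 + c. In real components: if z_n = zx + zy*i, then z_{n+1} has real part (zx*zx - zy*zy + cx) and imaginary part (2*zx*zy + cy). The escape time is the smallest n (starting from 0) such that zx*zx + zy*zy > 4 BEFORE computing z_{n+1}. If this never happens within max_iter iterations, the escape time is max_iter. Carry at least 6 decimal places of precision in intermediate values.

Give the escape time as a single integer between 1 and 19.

z_0 = 0 + 0i, c = 0.9740 + -1.0870i
Iter 1: z = 0.9740 + -1.0870i, |z|^2 = 2.1302
Iter 2: z = 0.7411 + -3.2045i, |z|^2 = 10.8179
Escaped at iteration 2

Answer: 2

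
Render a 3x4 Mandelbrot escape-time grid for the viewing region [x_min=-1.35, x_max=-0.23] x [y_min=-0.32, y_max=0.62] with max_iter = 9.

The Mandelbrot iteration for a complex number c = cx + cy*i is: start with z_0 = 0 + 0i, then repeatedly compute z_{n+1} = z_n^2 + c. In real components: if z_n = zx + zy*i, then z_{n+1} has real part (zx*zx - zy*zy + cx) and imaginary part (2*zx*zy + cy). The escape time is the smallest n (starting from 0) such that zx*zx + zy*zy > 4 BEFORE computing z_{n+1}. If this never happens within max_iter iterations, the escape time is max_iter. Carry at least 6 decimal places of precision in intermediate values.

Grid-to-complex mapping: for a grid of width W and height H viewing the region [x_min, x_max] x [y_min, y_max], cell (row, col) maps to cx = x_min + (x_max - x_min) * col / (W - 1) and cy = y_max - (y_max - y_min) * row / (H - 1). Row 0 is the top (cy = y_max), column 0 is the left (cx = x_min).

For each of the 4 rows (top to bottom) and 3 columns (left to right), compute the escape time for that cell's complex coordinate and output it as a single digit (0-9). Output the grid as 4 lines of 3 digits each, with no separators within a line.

Answer: 359
699
999
699

Derivation:
(row=0, col=0): c = -1.3500 + 0.6200i → escape time 3
(row=0, col=1): c = -0.7900 + 0.6200i → escape time 5
(row=0, col=2): c = -0.2300 + 0.6200i → escape time 9
(row=1, col=0): c = -1.3500 + 0.3067i → escape time 6
(row=1, col=1): c = -0.7900 + 0.3067i → escape time 9
(row=1, col=2): c = -0.2300 + 0.3067i → escape time 9
(row=2, col=0): c = -1.3500 + -0.0067i → escape time 9
(row=2, col=1): c = -0.7900 + -0.0067i → escape time 9
(row=2, col=2): c = -0.2300 + -0.0067i → escape time 9
(row=3, col=0): c = -1.3500 + -0.3200i → escape time 6
(row=3, col=1): c = -0.7900 + -0.3200i → escape time 9
(row=3, col=2): c = -0.2300 + -0.3200i → escape time 9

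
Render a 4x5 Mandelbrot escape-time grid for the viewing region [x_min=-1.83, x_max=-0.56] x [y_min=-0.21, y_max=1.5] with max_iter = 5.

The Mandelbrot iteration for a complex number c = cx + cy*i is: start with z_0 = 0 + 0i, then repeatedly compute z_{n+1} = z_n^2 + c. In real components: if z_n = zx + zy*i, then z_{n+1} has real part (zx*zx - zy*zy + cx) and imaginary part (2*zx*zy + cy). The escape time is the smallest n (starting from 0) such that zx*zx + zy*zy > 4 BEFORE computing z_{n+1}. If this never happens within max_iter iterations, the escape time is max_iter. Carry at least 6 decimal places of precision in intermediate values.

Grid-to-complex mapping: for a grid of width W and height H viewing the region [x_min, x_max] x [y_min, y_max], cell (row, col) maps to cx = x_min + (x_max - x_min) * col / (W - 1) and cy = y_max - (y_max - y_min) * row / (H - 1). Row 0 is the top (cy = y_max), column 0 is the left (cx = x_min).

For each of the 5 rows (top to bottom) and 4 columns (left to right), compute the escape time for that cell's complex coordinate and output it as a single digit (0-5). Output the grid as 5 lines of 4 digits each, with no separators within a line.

(row=0, col=0): c = -1.8300 + 1.5000i → escape time 1
(row=0, col=1): c = -1.4067 + 1.5000i → escape time 1
(row=0, col=2): c = -0.9833 + 1.5000i → escape time 2
(row=0, col=3): c = -0.5600 + 1.5000i → escape time 2
(row=1, col=0): c = -1.8300 + 1.0725i → escape time 1
(row=1, col=1): c = -1.4067 + 1.0725i → escape time 2
(row=1, col=2): c = -0.9833 + 1.0725i → escape time 3
(row=1, col=3): c = -0.5600 + 1.0725i → escape time 4
(row=2, col=0): c = -1.8300 + 0.6450i → escape time 2
(row=2, col=1): c = -1.4067 + 0.6450i → escape time 3
(row=2, col=2): c = -0.9833 + 0.6450i → escape time 4
(row=2, col=3): c = -0.5600 + 0.6450i → escape time 5
(row=3, col=0): c = -1.8300 + 0.2175i → escape time 4
(row=3, col=1): c = -1.4067 + 0.2175i → escape time 5
(row=3, col=2): c = -0.9833 + 0.2175i → escape time 5
(row=3, col=3): c = -0.5600 + 0.2175i → escape time 5
(row=4, col=0): c = -1.8300 + -0.2100i → escape time 4
(row=4, col=1): c = -1.4067 + -0.2100i → escape time 5
(row=4, col=2): c = -0.9833 + -0.2100i → escape time 5
(row=4, col=3): c = -0.5600 + -0.2100i → escape time 5

Answer: 1122
1234
2345
4555
4555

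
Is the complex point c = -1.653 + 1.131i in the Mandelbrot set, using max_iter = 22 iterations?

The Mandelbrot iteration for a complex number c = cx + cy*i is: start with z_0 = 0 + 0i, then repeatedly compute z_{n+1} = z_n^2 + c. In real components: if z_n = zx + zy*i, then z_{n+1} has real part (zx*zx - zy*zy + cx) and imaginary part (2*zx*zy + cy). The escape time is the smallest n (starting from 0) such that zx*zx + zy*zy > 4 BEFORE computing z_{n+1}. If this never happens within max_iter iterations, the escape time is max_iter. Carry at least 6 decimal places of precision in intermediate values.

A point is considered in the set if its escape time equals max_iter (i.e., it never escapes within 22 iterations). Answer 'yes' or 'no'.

Answer: no

Derivation:
z_0 = 0 + 0i, c = -1.6530 + 1.1310i
Iter 1: z = -1.6530 + 1.1310i, |z|^2 = 4.0116
Escaped at iteration 1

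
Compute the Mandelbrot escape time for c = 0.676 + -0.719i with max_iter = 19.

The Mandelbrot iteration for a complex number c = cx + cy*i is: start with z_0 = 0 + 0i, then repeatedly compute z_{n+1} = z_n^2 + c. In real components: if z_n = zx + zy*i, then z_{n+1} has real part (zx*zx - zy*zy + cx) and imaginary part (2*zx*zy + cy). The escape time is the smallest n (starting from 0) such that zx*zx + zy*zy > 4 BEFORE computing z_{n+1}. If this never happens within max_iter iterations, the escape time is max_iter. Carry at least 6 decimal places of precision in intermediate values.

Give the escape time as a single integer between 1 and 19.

z_0 = 0 + 0i, c = 0.6760 + -0.7190i
Iter 1: z = 0.6760 + -0.7190i, |z|^2 = 0.9739
Iter 2: z = 0.6160 + -1.6911i, |z|^2 = 3.2393
Iter 3: z = -1.8043 + -2.8025i, |z|^2 = 11.1094
Escaped at iteration 3

Answer: 3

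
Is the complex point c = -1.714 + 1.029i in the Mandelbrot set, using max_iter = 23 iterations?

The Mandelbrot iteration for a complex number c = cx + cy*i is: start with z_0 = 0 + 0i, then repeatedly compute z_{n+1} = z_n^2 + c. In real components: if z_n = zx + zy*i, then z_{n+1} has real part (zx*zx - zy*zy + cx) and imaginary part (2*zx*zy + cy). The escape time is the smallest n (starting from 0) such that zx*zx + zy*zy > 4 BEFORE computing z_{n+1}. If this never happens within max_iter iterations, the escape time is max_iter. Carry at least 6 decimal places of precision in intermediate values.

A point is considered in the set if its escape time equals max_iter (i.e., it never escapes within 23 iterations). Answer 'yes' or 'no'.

Answer: no

Derivation:
z_0 = 0 + 0i, c = -1.7140 + 1.0290i
Iter 1: z = -1.7140 + 1.0290i, |z|^2 = 3.9966
Iter 2: z = 0.1650 + -2.4984i, |z|^2 = 6.2693
Escaped at iteration 2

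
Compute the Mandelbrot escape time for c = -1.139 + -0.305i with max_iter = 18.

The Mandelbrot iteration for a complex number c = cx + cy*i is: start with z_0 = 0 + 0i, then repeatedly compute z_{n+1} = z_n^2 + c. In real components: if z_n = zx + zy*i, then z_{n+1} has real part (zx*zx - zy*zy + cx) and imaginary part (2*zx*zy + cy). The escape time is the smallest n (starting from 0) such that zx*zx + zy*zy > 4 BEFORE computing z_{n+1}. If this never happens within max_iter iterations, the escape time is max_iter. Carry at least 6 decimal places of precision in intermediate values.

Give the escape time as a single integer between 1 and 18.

Answer: 15

Derivation:
z_0 = 0 + 0i, c = -1.1390 + -0.3050i
Iter 1: z = -1.1390 + -0.3050i, |z|^2 = 1.3903
Iter 2: z = 0.0653 + 0.3898i, |z|^2 = 0.1562
Iter 3: z = -1.2867 + -0.2541i, |z|^2 = 1.7201
Iter 4: z = 0.4520 + 0.3489i, |z|^2 = 0.3260
Iter 5: z = -1.0564 + 0.0104i, |z|^2 = 1.1162
Iter 6: z = -0.0230 + -0.3269i, |z|^2 = 0.1074
Iter 7: z = -1.2453 + -0.2899i, |z|^2 = 1.6349
Iter 8: z = 0.3278 + 0.4172i, |z|^2 = 0.2814
Iter 9: z = -1.2056 + -0.0315i, |z|^2 = 1.4544
Iter 10: z = 0.3134 + -0.2289i, |z|^2 = 0.1507
Iter 11: z = -1.0932 + -0.4485i, |z|^2 = 1.3962
Iter 12: z = -0.1451 + 0.6756i, |z|^2 = 0.4775
Iter 13: z = -1.5744 + -0.5011i, |z|^2 = 2.7298
Iter 14: z = 1.0886 + 1.2730i, |z|^2 = 2.8054
Iter 15: z = -1.5744 + 2.4664i, |z|^2 = 8.5620
Escaped at iteration 15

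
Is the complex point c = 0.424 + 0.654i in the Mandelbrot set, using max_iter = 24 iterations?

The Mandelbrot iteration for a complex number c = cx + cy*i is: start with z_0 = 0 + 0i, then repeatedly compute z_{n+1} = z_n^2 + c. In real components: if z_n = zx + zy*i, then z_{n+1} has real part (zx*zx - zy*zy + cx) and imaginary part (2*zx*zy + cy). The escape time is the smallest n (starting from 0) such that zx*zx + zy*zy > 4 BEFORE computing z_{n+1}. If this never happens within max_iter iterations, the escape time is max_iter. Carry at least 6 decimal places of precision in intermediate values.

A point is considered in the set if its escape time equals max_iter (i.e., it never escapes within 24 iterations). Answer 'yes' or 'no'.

Answer: no

Derivation:
z_0 = 0 + 0i, c = 0.4240 + 0.6540i
Iter 1: z = 0.4240 + 0.6540i, |z|^2 = 0.6075
Iter 2: z = 0.1761 + 1.2086i, |z|^2 = 1.4917
Iter 3: z = -1.0057 + 1.0796i, |z|^2 = 2.1769
Iter 4: z = 0.2700 + -1.5174i, |z|^2 = 2.3755
Iter 5: z = -1.8057 + -0.1653i, |z|^2 = 3.2880
Iter 6: z = 3.6574 + 1.2509i, |z|^2 = 14.9415
Escaped at iteration 6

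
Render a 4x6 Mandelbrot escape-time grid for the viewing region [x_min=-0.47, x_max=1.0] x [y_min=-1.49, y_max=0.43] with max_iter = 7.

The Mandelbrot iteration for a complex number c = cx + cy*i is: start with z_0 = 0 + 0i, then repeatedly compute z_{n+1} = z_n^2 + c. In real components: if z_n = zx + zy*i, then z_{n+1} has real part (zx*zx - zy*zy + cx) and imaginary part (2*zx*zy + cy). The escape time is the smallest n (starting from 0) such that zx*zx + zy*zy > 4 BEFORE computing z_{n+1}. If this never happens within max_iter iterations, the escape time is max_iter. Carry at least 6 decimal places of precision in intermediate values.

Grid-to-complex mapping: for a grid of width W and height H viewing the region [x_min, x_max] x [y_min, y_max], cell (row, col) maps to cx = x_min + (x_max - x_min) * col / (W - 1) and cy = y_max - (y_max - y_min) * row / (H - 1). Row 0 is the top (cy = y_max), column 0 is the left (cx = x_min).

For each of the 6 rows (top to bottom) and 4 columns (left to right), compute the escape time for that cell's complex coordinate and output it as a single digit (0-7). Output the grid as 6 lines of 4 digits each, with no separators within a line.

Answer: 7752
7752
7752
7732
4422
2222

Derivation:
(row=0, col=0): c = -0.4700 + 0.4300i → escape time 7
(row=0, col=1): c = 0.0200 + 0.4300i → escape time 7
(row=0, col=2): c = 0.5100 + 0.4300i → escape time 5
(row=0, col=3): c = 1.0000 + 0.4300i → escape time 2
(row=1, col=0): c = -0.4700 + 0.0460i → escape time 7
(row=1, col=1): c = 0.0200 + 0.0460i → escape time 7
(row=1, col=2): c = 0.5100 + 0.0460i → escape time 5
(row=1, col=3): c = 1.0000 + 0.0460i → escape time 2
(row=2, col=0): c = -0.4700 + -0.3380i → escape time 7
(row=2, col=1): c = 0.0200 + -0.3380i → escape time 7
(row=2, col=2): c = 0.5100 + -0.3380i → escape time 5
(row=2, col=3): c = 1.0000 + -0.3380i → escape time 2
(row=3, col=0): c = -0.4700 + -0.7220i → escape time 7
(row=3, col=1): c = 0.0200 + -0.7220i → escape time 7
(row=3, col=2): c = 0.5100 + -0.7220i → escape time 3
(row=3, col=3): c = 1.0000 + -0.7220i → escape time 2
(row=4, col=0): c = -0.4700 + -1.1060i → escape time 4
(row=4, col=1): c = 0.0200 + -1.1060i → escape time 4
(row=4, col=2): c = 0.5100 + -1.1060i → escape time 2
(row=4, col=3): c = 1.0000 + -1.1060i → escape time 2
(row=5, col=0): c = -0.4700 + -1.4900i → escape time 2
(row=5, col=1): c = 0.0200 + -1.4900i → escape time 2
(row=5, col=2): c = 0.5100 + -1.4900i → escape time 2
(row=5, col=3): c = 1.0000 + -1.4900i → escape time 2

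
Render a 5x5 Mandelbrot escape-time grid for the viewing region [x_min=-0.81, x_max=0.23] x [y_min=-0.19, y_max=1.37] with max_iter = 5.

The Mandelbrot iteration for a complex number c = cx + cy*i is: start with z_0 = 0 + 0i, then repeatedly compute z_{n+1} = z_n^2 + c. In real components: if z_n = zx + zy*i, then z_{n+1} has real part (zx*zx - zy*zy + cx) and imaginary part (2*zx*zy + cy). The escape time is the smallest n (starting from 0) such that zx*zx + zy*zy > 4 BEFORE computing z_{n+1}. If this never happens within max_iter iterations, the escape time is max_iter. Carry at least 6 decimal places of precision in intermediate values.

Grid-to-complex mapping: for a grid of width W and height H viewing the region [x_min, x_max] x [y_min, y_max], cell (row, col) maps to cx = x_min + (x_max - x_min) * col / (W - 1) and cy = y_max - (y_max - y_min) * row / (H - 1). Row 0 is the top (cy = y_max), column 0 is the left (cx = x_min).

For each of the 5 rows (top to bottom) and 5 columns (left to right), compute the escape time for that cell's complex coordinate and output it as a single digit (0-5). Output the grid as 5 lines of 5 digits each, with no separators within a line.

(row=0, col=0): c = -0.8100 + 1.3700i → escape time 2
(row=0, col=1): c = -0.5500 + 1.3700i → escape time 2
(row=0, col=2): c = -0.2900 + 1.3700i → escape time 2
(row=0, col=3): c = -0.0300 + 1.3700i → escape time 2
(row=0, col=4): c = 0.2300 + 1.3700i → escape time 2
(row=1, col=0): c = -0.8100 + 0.9800i → escape time 3
(row=1, col=1): c = -0.5500 + 0.9800i → escape time 4
(row=1, col=2): c = -0.2900 + 0.9800i → escape time 5
(row=1, col=3): c = -0.0300 + 0.9800i → escape time 5
(row=1, col=4): c = 0.2300 + 0.9800i → escape time 4
(row=2, col=0): c = -0.8100 + 0.5900i → escape time 5
(row=2, col=1): c = -0.5500 + 0.5900i → escape time 5
(row=2, col=2): c = -0.2900 + 0.5900i → escape time 5
(row=2, col=3): c = -0.0300 + 0.5900i → escape time 5
(row=2, col=4): c = 0.2300 + 0.5900i → escape time 5
(row=3, col=0): c = -0.8100 + 0.2000i → escape time 5
(row=3, col=1): c = -0.5500 + 0.2000i → escape time 5
(row=3, col=2): c = -0.2900 + 0.2000i → escape time 5
(row=3, col=3): c = -0.0300 + 0.2000i → escape time 5
(row=3, col=4): c = 0.2300 + 0.2000i → escape time 5
(row=4, col=0): c = -0.8100 + -0.1900i → escape time 5
(row=4, col=1): c = -0.5500 + -0.1900i → escape time 5
(row=4, col=2): c = -0.2900 + -0.1900i → escape time 5
(row=4, col=3): c = -0.0300 + -0.1900i → escape time 5
(row=4, col=4): c = 0.2300 + -0.1900i → escape time 5

Answer: 22222
34554
55555
55555
55555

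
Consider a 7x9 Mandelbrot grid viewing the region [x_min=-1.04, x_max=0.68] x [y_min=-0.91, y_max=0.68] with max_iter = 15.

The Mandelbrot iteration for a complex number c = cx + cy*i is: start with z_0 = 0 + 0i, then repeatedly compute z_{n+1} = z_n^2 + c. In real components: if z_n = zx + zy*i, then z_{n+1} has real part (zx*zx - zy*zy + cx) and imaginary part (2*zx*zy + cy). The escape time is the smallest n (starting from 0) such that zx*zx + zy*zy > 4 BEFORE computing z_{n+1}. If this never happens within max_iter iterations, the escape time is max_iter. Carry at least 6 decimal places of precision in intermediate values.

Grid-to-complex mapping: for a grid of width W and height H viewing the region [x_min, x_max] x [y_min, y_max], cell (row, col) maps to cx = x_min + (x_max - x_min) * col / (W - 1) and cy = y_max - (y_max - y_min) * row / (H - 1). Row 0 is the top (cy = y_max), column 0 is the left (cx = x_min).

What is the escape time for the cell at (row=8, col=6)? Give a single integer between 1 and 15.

z_0 = 0 + 0i, c = 0.6800 + -0.9100i
Iter 1: z = 0.6800 + -0.9100i, |z|^2 = 1.2905
Iter 2: z = 0.3143 + -2.1476i, |z|^2 = 4.7110
Escaped at iteration 2

Answer: 2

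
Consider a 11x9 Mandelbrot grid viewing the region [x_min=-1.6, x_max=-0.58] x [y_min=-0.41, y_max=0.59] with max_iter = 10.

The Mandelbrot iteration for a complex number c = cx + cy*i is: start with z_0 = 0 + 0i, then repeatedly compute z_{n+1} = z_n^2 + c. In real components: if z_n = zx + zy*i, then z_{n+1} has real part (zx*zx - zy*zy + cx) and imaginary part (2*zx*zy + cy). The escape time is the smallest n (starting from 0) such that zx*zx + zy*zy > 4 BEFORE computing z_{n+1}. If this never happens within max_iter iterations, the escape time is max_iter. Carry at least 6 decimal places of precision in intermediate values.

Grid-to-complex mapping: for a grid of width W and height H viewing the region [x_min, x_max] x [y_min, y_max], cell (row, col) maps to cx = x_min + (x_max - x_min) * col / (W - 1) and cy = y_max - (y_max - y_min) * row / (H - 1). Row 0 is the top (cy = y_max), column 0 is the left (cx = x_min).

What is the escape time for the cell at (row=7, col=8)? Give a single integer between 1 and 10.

z_0 = 0 + 0i, c = -0.7840 + -0.2850i
Iter 1: z = -0.7840 + -0.2850i, |z|^2 = 0.6959
Iter 2: z = -0.2506 + 0.1619i, |z|^2 = 0.0890
Iter 3: z = -0.7474 + -0.3661i, |z|^2 = 0.6927
Iter 4: z = -0.3594 + 0.2623i, |z|^2 = 0.1980
Iter 5: z = -0.7236 + -0.4735i, |z|^2 = 0.7479
Iter 6: z = -0.4846 + 0.4003i, |z|^2 = 0.3951
Iter 7: z = -0.7094 + -0.6730i, |z|^2 = 0.9562
Iter 8: z = -0.7337 + 0.6699i, |z|^2 = 0.9870
Iter 9: z = -0.6945 + -1.2680i, |z|^2 = 2.0901

Answer: 10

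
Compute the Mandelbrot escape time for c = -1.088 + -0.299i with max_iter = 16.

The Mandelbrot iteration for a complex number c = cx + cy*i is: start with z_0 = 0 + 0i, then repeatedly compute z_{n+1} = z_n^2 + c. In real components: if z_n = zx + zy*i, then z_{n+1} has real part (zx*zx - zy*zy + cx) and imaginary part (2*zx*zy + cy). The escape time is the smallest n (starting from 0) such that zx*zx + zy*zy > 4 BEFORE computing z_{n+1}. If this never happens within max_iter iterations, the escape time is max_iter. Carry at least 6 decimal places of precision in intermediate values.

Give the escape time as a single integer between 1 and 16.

Answer: 12

Derivation:
z_0 = 0 + 0i, c = -1.0880 + -0.2990i
Iter 1: z = -1.0880 + -0.2990i, |z|^2 = 1.2731
Iter 2: z = 0.0063 + 0.3516i, |z|^2 = 0.1237
Iter 3: z = -1.2116 + -0.2945i, |z|^2 = 1.5547
Iter 4: z = 0.2932 + 0.4147i, |z|^2 = 0.2580
Iter 5: z = -1.1740 + -0.0558i, |z|^2 = 1.3814
Iter 6: z = 0.2872 + -0.1680i, |z|^2 = 0.1107
Iter 7: z = -1.0337 + -0.3955i, |z|^2 = 1.2250
Iter 8: z = -0.1758 + 0.5187i, |z|^2 = 0.3000
Iter 9: z = -1.3261 + -0.4814i, |z|^2 = 1.9904
Iter 10: z = 0.4389 + 0.9778i, |z|^2 = 1.1487
Iter 11: z = -1.8514 + 0.5593i, |z|^2 = 3.7407
Iter 12: z = 2.0270 + -2.3701i, |z|^2 = 9.7259
Escaped at iteration 12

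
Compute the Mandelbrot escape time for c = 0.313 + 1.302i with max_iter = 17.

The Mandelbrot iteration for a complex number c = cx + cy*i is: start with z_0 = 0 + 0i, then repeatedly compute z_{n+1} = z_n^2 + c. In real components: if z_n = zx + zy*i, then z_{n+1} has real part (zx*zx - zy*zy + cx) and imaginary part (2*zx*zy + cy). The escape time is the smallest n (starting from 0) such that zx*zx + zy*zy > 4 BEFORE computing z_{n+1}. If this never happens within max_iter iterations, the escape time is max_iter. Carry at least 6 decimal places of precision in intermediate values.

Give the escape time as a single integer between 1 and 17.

z_0 = 0 + 0i, c = 0.3130 + 1.3020i
Iter 1: z = 0.3130 + 1.3020i, |z|^2 = 1.7932
Iter 2: z = -1.2842 + 2.1171i, |z|^2 = 6.1312
Escaped at iteration 2

Answer: 2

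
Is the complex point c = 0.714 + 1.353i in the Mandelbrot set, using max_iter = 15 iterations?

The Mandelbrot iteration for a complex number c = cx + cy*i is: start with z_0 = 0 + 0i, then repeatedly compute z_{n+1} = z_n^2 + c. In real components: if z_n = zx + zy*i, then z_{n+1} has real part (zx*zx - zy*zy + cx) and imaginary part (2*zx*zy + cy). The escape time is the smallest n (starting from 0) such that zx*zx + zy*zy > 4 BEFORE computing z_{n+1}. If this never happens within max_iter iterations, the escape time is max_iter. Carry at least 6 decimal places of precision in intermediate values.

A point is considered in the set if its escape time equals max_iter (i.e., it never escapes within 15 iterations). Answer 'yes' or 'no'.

Answer: no

Derivation:
z_0 = 0 + 0i, c = 0.7140 + 1.3530i
Iter 1: z = 0.7140 + 1.3530i, |z|^2 = 2.3404
Iter 2: z = -0.6068 + 3.2851i, |z|^2 = 11.1600
Escaped at iteration 2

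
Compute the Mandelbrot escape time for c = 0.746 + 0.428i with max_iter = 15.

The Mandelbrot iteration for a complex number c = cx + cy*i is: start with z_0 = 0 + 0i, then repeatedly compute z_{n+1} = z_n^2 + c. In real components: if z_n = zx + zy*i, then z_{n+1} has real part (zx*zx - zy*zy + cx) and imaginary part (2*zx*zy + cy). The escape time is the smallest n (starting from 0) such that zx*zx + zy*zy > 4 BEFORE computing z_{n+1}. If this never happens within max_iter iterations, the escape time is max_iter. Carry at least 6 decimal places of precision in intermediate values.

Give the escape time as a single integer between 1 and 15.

Answer: 3

Derivation:
z_0 = 0 + 0i, c = 0.7460 + 0.4280i
Iter 1: z = 0.7460 + 0.4280i, |z|^2 = 0.7397
Iter 2: z = 1.1193 + 1.0666i, |z|^2 = 2.3905
Iter 3: z = 0.8613 + 2.8157i, |z|^2 = 8.6701
Escaped at iteration 3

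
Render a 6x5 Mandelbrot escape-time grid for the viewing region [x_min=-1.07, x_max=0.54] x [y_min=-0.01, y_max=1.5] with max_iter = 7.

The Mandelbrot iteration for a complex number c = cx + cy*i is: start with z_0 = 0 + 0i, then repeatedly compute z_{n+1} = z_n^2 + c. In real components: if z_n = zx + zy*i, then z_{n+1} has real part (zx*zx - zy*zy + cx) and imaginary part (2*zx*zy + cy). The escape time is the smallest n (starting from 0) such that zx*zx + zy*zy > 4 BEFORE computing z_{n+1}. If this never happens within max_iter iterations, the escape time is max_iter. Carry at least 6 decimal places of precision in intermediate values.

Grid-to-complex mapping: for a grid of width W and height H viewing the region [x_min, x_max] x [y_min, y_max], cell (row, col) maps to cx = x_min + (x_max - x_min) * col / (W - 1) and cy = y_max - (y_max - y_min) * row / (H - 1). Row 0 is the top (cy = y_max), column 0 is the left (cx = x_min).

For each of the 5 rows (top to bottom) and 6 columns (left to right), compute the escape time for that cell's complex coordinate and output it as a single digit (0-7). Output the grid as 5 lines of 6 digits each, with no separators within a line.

(row=0, col=0): c = -1.0700 + 1.5000i → escape time 2
(row=0, col=1): c = -0.7480 + 1.5000i → escape time 2
(row=0, col=2): c = -0.4260 + 1.5000i → escape time 2
(row=0, col=3): c = -0.1040 + 1.5000i → escape time 2
(row=0, col=4): c = 0.2180 + 1.5000i → escape time 2
(row=0, col=5): c = 0.5400 + 1.5000i → escape time 2
(row=1, col=0): c = -1.0700 + 1.1225i → escape time 3
(row=1, col=1): c = -0.7480 + 1.1225i → escape time 3
(row=1, col=2): c = -0.4260 + 1.1225i → escape time 4
(row=1, col=3): c = -0.1040 + 1.1225i → escape time 5
(row=1, col=4): c = 0.2180 + 1.1225i → escape time 3
(row=1, col=5): c = 0.5400 + 1.1225i → escape time 2
(row=2, col=0): c = -1.0700 + 0.7450i → escape time 3
(row=2, col=1): c = -0.7480 + 0.7450i → escape time 4
(row=2, col=2): c = -0.4260 + 0.7450i → escape time 7
(row=2, col=3): c = -0.1040 + 0.7450i → escape time 7
(row=2, col=4): c = 0.2180 + 0.7450i → escape time 6
(row=2, col=5): c = 0.5400 + 0.7450i → escape time 3
(row=3, col=0): c = -1.0700 + 0.3675i → escape time 7
(row=3, col=1): c = -0.7480 + 0.3675i → escape time 7
(row=3, col=2): c = -0.4260 + 0.3675i → escape time 7
(row=3, col=3): c = -0.1040 + 0.3675i → escape time 7
(row=3, col=4): c = 0.2180 + 0.3675i → escape time 7
(row=3, col=5): c = 0.5400 + 0.3675i → escape time 4
(row=4, col=0): c = -1.0700 + -0.0100i → escape time 7
(row=4, col=1): c = -0.7480 + -0.0100i → escape time 7
(row=4, col=2): c = -0.4260 + -0.0100i → escape time 7
(row=4, col=3): c = -0.1040 + -0.0100i → escape time 7
(row=4, col=4): c = 0.2180 + -0.0100i → escape time 7
(row=4, col=5): c = 0.5400 + -0.0100i → escape time 4

Answer: 222222
334532
347763
777774
777774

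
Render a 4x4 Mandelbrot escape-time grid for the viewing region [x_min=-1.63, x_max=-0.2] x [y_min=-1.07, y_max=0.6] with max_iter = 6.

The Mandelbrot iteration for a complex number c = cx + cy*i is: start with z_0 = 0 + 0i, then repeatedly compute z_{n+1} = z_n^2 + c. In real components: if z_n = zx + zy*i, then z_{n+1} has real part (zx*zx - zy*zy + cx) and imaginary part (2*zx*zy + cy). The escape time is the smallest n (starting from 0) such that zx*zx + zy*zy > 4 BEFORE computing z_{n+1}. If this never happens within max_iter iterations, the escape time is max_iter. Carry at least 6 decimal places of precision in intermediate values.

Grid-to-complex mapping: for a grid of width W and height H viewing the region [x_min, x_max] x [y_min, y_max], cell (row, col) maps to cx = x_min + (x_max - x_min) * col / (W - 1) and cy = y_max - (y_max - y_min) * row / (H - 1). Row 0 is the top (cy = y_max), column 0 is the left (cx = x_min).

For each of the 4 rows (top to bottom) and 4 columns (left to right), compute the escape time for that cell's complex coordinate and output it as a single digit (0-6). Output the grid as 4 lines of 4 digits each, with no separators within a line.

Answer: 3466
6666
3566
2336

Derivation:
(row=0, col=0): c = -1.6300 + 0.6000i → escape time 3
(row=0, col=1): c = -1.1533 + 0.6000i → escape time 4
(row=0, col=2): c = -0.6767 + 0.6000i → escape time 6
(row=0, col=3): c = -0.2000 + 0.6000i → escape time 6
(row=1, col=0): c = -1.6300 + 0.0433i → escape time 6
(row=1, col=1): c = -1.1533 + 0.0433i → escape time 6
(row=1, col=2): c = -0.6767 + 0.0433i → escape time 6
(row=1, col=3): c = -0.2000 + 0.0433i → escape time 6
(row=2, col=0): c = -1.6300 + -0.5133i → escape time 3
(row=2, col=1): c = -1.1533 + -0.5133i → escape time 5
(row=2, col=2): c = -0.6767 + -0.5133i → escape time 6
(row=2, col=3): c = -0.2000 + -0.5133i → escape time 6
(row=3, col=0): c = -1.6300 + -1.0700i → escape time 2
(row=3, col=1): c = -1.1533 + -1.0700i → escape time 3
(row=3, col=2): c = -0.6767 + -1.0700i → escape time 3
(row=3, col=3): c = -0.2000 + -1.0700i → escape time 6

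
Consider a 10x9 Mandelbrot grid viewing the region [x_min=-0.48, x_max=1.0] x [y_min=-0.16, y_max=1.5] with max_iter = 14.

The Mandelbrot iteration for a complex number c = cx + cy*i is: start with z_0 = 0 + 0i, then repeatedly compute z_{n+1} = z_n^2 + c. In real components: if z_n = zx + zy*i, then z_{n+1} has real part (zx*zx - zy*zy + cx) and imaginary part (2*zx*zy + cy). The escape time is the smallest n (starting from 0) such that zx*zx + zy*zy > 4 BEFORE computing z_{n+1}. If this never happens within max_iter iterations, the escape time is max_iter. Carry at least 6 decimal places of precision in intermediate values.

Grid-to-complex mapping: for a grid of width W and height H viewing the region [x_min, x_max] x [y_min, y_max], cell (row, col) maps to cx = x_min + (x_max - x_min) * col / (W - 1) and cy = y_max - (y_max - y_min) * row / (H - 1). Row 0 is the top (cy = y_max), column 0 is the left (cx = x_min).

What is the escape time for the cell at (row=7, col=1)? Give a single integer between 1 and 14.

Answer: 14

Derivation:
z_0 = 0 + 0i, c = -0.3156 + 0.0475i
Iter 1: z = -0.3156 + 0.0475i, |z|^2 = 0.1018
Iter 2: z = -0.2182 + 0.0175i, |z|^2 = 0.0479
Iter 3: z = -0.2682 + 0.0399i, |z|^2 = 0.0735
Iter 4: z = -0.2452 + 0.0261i, |z|^2 = 0.0608
Iter 5: z = -0.2561 + 0.0347i, |z|^2 = 0.0668
Iter 6: z = -0.2512 + 0.0297i, |z|^2 = 0.0640
Iter 7: z = -0.2534 + 0.0326i, |z|^2 = 0.0653
Iter 8: z = -0.2524 + 0.0310i, |z|^2 = 0.0647
Iter 9: z = -0.2528 + 0.0319i, |z|^2 = 0.0649
Iter 10: z = -0.2527 + 0.0314i, |z|^2 = 0.0648
Iter 11: z = -0.2527 + 0.0316i, |z|^2 = 0.0649
Iter 12: z = -0.2527 + 0.0315i, |z|^2 = 0.0648
Iter 13: z = -0.2527 + 0.0316i, |z|^2 = 0.0649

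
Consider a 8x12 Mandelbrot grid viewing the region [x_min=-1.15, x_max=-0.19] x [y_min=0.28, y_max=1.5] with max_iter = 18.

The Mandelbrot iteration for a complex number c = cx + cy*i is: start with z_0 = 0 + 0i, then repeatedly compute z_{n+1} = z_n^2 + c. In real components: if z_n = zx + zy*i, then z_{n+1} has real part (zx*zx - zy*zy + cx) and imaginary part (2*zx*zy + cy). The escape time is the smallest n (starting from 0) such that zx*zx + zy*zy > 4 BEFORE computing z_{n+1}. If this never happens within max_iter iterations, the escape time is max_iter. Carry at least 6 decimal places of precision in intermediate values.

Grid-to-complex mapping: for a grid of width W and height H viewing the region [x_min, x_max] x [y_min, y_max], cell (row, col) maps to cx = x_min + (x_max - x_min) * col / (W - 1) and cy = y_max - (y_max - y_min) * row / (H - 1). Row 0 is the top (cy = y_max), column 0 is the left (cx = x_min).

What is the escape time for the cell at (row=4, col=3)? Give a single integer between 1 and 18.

z_0 = 0 + 0i, c = -0.7386 + 1.0564i
Iter 1: z = -0.7386 + 1.0564i, |z|^2 = 1.6614
Iter 2: z = -1.3090 + -0.5040i, |z|^2 = 1.9675
Iter 3: z = 0.7208 + 2.3759i, |z|^2 = 6.1646
Escaped at iteration 3

Answer: 3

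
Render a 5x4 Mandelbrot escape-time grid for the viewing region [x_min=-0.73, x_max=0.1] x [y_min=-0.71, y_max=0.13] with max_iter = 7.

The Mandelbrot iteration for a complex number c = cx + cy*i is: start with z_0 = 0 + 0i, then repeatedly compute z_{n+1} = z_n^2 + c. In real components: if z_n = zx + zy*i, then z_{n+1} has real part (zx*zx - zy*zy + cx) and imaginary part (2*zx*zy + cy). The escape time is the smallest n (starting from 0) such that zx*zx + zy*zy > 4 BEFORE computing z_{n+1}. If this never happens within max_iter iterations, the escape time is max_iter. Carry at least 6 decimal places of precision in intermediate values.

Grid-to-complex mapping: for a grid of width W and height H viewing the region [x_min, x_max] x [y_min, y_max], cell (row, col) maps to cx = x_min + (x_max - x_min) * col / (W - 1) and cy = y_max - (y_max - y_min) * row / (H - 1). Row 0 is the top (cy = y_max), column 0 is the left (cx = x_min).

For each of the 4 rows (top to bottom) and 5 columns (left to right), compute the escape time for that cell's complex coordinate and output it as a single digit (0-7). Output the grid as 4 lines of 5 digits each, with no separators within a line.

(row=0, col=0): c = -0.7300 + 0.1300i → escape time 7
(row=0, col=1): c = -0.5225 + 0.1300i → escape time 7
(row=0, col=2): c = -0.3150 + 0.1300i → escape time 7
(row=0, col=3): c = -0.1075 + 0.1300i → escape time 7
(row=0, col=4): c = 0.1000 + 0.1300i → escape time 7
(row=1, col=0): c = -0.7300 + -0.1500i → escape time 7
(row=1, col=1): c = -0.5225 + -0.1500i → escape time 7
(row=1, col=2): c = -0.3150 + -0.1500i → escape time 7
(row=1, col=3): c = -0.1075 + -0.1500i → escape time 7
(row=1, col=4): c = 0.1000 + -0.1500i → escape time 7
(row=2, col=0): c = -0.7300 + -0.4300i → escape time 7
(row=2, col=1): c = -0.5225 + -0.4300i → escape time 7
(row=2, col=2): c = -0.3150 + -0.4300i → escape time 7
(row=2, col=3): c = -0.1075 + -0.4300i → escape time 7
(row=2, col=4): c = 0.1000 + -0.4300i → escape time 7
(row=3, col=0): c = -0.7300 + -0.7100i → escape time 5
(row=3, col=1): c = -0.5225 + -0.7100i → escape time 7
(row=3, col=2): c = -0.3150 + -0.7100i → escape time 7
(row=3, col=3): c = -0.1075 + -0.7100i → escape time 7
(row=3, col=4): c = 0.1000 + -0.7100i → escape time 7

Answer: 77777
77777
77777
57777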